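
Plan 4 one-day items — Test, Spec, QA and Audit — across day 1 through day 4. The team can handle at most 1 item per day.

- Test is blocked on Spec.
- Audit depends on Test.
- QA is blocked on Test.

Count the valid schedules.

Enumerating: QA in day 3; Spec in day 1; Test in day 2; Audit in day 4 | QA=day 4; Spec=day 1; Test=day 2; Audit=day 3.

2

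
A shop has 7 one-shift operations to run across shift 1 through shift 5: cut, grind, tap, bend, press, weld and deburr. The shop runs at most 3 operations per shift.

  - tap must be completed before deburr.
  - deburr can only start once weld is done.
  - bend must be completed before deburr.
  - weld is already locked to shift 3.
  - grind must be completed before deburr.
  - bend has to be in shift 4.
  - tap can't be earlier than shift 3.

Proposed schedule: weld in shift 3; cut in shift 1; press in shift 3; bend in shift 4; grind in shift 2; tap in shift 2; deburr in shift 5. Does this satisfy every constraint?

tap must be completed before deburr — holds.
bend must be completed before deburr — holds.
bend has to be in shift 4 — holds.
weld is already locked to shift 3 — holds.
grind must be completed before deburr — holds.
deburr can only start once weld is done — holds.
The shop runs at most 3 operations per shift — holds.
tap can't be earlier than shift 3 — violated.

No — it violates: tap can't be earlier than shift 3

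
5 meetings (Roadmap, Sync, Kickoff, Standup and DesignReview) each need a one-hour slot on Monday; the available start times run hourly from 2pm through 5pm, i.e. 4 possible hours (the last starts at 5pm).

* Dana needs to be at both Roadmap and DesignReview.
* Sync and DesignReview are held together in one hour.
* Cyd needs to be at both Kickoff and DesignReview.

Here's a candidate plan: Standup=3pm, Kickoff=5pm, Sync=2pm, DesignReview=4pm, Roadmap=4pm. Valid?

No. Dana needs to be at both Roadmap and DesignReview is not satisfied.

Cyd needs to be at both Kickoff and DesignReview — holds.
Sync and DesignReview are held together in one hour — violated.
Dana needs to be at both Roadmap and DesignReview — violated.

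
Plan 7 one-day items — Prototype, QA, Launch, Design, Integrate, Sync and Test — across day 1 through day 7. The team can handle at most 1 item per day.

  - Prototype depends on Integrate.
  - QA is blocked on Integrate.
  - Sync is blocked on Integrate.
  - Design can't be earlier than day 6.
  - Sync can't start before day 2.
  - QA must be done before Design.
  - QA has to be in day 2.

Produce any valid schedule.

Integrate in day 1; Test in day 7; Prototype in day 4; QA in day 2; Design in day 6; Launch in day 5; Sync in day 3

Checking: Integrate(day 1) before Prototype(day 4); Integrate(day 1) before Sync(day 3); Integrate(day 1) before QA(day 2); QA(day 2) before Design(day 6); Sync=day 3 in [day 2,day 7]; Design=day 6 in [day 6,day 7]; QA=day 2 in [day 2,day 2]; max 1 per day (cap 1).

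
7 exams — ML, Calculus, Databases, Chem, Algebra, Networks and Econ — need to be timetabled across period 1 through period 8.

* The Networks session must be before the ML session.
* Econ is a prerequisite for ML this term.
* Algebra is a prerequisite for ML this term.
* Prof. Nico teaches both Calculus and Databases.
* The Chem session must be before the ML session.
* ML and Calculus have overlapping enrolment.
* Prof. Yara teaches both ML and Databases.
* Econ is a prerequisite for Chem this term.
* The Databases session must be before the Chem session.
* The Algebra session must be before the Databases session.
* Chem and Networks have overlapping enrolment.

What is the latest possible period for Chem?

Precedence pushes Chem to at least period 3; downstream work caps Chem at period 7.
Chem at period 7 is achievable: Chem -> period 7; Calculus -> period 1; Econ -> period 1; Networks -> period 1; Algebra -> period 1; Databases -> period 2; ML -> period 8.

period 7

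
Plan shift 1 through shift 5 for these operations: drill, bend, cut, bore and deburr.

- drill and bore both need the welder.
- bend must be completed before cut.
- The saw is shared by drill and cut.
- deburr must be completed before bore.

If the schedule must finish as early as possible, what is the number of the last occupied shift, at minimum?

2

The precedence chain requires at least 2 distinct shifts.
2 works (last occupied shift: shift 2): for example cut -> shift 2, drill -> shift 1, bend -> shift 1, bore -> shift 2, deburr -> shift 1.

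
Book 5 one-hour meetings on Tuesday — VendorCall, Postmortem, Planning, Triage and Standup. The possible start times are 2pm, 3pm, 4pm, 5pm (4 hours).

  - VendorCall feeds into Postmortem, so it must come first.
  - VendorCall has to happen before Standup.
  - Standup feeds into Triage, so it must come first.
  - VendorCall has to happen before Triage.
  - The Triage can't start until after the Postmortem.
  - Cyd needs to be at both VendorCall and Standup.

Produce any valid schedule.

Standup -> 3pm; Postmortem -> 3pm; Planning -> 2pm; VendorCall -> 2pm; Triage -> 4pm

Checking: Postmortem(3pm) before Triage(4pm); VendorCall(2pm) before Triage(4pm); VendorCall(2pm) before Postmortem(3pm); Standup(3pm) before Triage(4pm); VendorCall(2pm) before Standup(3pm); VendorCall(2pm) != Standup(3pm).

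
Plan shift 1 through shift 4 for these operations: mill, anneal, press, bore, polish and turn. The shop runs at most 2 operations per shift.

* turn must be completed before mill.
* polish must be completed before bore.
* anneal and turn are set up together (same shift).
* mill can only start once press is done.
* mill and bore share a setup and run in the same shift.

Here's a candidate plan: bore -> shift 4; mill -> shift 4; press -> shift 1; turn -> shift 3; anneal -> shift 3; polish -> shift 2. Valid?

Yes, all constraints hold

mill can only start once press is done — holds.
mill and bore share a setup and run in the same shift — holds.
turn must be completed before mill — holds.
anneal and turn are set up together (same shift) — holds.
The shop runs at most 2 operations per shift — holds.
polish must be completed before bore — holds.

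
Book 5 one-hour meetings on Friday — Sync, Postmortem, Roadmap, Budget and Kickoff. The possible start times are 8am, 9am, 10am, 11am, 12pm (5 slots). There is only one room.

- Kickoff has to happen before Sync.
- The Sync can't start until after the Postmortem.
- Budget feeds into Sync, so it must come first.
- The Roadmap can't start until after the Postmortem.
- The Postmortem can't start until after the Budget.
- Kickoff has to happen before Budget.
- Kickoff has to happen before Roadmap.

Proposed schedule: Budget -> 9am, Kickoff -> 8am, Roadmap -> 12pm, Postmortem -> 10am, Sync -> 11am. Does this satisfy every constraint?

Yes

Kickoff has to happen before Budget — holds.
Kickoff has to happen before Roadmap — holds.
Budget feeds into Sync, so it must come first — holds.
Kickoff has to happen before Sync — holds.
The Roadmap can't start until after the Postmortem — holds.
There is only one room — holds.
The Sync can't start until after the Postmortem — holds.
The Postmortem can't start until after the Budget — holds.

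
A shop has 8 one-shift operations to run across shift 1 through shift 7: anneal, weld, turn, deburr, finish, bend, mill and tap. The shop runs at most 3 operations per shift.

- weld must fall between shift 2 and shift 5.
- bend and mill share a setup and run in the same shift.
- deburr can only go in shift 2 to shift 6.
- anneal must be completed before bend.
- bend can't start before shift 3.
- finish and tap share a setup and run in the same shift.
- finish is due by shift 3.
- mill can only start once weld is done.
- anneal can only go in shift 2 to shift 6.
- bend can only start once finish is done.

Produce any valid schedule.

anneal=shift 2; weld=shift 2; turn=shift 1; bend=shift 3; finish=shift 1; tap=shift 1; mill=shift 3; deburr=shift 2

Checking: anneal(shift 2) before bend(shift 3); weld(shift 2) before mill(shift 3); finish(shift 1) before bend(shift 3); bend = mill = shift 3; finish = tap = shift 1; finish=shift 1 in [shift 1,shift 3]; deburr=shift 2 in [shift 2,shift 6]; weld=shift 2 in [shift 2,shift 5]; anneal=shift 2 in [shift 2,shift 6]; bend=shift 3 in [shift 3,shift 7]; max 3 per shift (cap 3).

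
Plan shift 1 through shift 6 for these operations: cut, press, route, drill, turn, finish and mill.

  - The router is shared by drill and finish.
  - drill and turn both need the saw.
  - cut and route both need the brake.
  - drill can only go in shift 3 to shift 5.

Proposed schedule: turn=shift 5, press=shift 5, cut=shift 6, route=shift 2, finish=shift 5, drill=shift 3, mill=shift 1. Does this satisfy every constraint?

Valid

The router is shared by drill and finish — holds.
drill can only go in shift 3 to shift 5 — holds.
cut and route both need the brake — holds.
drill and turn both need the saw — holds.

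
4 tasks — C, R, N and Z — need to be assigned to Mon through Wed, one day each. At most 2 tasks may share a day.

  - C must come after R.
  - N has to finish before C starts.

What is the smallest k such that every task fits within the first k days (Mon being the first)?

2

The precedence chain requires at least 2 distinct days.
With at most 2 per day and 4 tasks, at least 2 days are needed.
2 works (last occupied day: Tue): for example R=Mon; C=Tue; Z=Tue; N=Mon.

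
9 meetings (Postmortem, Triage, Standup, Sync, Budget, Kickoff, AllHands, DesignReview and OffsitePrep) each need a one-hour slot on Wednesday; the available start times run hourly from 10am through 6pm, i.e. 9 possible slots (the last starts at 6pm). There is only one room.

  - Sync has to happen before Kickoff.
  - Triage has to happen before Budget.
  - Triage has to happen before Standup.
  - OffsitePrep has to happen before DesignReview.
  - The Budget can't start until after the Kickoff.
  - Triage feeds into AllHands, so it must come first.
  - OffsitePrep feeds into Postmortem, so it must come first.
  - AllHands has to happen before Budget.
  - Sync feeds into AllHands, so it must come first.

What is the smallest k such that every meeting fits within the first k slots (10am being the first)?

The precedence chain requires at least 3 distinct slots.
With at most 1 per slot and 9 meetings, at least 9 slots are needed.
9 works (last occupied slot: 6pm): for example Sync=11am; Standup=5pm; DesignReview=6pm; Kickoff=1pm; Budget=2pm; OffsitePrep=3pm; Postmortem=4pm; Triage=10am; AllHands=12pm.

9 slots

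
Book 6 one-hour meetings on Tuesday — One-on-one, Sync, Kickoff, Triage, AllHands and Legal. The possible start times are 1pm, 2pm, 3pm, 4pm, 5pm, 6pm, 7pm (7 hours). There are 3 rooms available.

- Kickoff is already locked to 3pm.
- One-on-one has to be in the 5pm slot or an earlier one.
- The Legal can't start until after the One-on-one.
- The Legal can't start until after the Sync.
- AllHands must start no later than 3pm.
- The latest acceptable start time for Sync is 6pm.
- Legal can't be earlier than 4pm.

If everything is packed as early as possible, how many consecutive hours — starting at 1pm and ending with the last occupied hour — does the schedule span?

4 hours

The precedence chain requires at least 2 distinct hours.
With at most 3 per hour and 6 meetings, at least 2 hours are needed.
Legal can't be placed before 4pm — that is hour 4 counting from 1pm — so the schedule must run through at least 4 hours.
4 works (last occupied hour: 4pm): for example One-on-one in 1pm; Triage in 2pm; Sync in 1pm; AllHands in 1pm; Legal in 4pm; Kickoff in 3pm.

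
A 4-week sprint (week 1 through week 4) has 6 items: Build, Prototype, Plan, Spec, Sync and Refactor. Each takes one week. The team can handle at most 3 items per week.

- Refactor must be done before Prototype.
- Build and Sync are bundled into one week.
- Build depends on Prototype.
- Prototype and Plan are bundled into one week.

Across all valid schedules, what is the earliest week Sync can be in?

Sync must be in the same week as Build, which can't be before week 3, so Sync is at least week 3.
Sync at week 3 is achievable: Plan in week 2, Build in week 3, Spec in week 1, Sync in week 3, Refactor in week 1, Prototype in week 2.

week 3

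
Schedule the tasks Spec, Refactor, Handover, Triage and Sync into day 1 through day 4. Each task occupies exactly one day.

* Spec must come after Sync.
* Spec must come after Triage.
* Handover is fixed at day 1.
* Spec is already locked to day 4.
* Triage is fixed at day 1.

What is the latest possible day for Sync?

day 3

Downstream work caps Sync at day 3.
Sync at day 3 is achievable: Sync=day 3; Handover=day 1; Spec=day 4; Refactor=day 1; Triage=day 1.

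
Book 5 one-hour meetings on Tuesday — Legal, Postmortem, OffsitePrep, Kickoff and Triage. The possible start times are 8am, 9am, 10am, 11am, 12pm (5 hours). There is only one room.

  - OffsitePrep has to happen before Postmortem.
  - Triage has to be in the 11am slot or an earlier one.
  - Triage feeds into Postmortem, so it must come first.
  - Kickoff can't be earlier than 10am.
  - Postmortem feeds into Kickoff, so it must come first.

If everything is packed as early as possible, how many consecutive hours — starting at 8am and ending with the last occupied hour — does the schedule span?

The precedence chain requires at least 3 distinct hours.
With at most 1 per hour and 5 meetings, at least 5 hours are needed.
5 works (last occupied hour: 12pm): for example OffsitePrep -> 9am, Postmortem -> 10am, Triage -> 8am, Kickoff -> 11am, Legal -> 12pm.

5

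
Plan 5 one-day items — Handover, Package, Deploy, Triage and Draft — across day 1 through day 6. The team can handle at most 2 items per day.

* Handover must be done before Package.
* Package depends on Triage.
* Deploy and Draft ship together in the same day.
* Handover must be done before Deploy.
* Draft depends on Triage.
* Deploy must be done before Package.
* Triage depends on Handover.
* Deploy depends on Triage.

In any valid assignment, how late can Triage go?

day 4

Precedence pushes Triage to at least day 2; downstream work caps Triage at day 4.
Triage at day 4 is achievable: Handover in day 1, Triage in day 4, Draft in day 5, Deploy in day 5, Package in day 6.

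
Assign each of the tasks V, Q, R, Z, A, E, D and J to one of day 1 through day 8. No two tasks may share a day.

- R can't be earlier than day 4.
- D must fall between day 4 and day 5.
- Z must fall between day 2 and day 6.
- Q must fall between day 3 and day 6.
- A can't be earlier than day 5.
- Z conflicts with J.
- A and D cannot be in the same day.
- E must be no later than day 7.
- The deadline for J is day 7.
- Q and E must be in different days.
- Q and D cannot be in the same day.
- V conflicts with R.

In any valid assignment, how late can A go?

day 8

A is available from day 5.
A at day 8 is achievable: V -> day 7, E -> day 1, J -> day 6, R -> day 5, D -> day 4, Q -> day 3, Z -> day 2, A -> day 8.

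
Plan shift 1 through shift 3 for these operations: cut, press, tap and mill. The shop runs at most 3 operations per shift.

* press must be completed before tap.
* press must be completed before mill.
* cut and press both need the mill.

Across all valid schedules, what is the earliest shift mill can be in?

Precedence pushes mill to at least shift 2.
mill at shift 2 is achievable: cut=shift 2, mill=shift 2, press=shift 1, tap=shift 2.

shift 2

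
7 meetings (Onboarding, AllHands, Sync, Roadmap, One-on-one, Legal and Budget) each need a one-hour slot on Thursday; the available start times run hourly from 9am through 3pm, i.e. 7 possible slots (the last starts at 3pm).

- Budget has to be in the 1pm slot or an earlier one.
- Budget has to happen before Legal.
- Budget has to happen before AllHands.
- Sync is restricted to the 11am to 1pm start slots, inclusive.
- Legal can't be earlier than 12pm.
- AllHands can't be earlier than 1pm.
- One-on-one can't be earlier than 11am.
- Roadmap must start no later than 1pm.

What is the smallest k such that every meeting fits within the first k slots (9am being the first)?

5 slots

The precedence chain requires at least 2 distinct slots.
AllHands can't be placed before 1pm — that is slot 5 counting from 9am — so the schedule must run through at least 5 slots.
5 works (last occupied slot: 1pm): for example Legal -> 12pm, Onboarding -> 9am, AllHands -> 1pm, Roadmap -> 9am, One-on-one -> 11am, Sync -> 11am, Budget -> 9am.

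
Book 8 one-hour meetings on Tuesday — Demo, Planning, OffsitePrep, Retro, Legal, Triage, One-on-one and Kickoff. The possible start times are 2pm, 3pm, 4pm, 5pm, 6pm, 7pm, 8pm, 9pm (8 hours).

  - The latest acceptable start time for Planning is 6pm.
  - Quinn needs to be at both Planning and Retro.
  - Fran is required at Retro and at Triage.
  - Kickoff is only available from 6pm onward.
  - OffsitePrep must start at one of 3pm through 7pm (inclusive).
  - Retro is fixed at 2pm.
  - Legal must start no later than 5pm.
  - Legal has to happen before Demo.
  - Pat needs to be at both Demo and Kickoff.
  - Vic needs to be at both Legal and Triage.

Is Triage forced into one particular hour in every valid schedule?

No

Triage can be 3pm (e.g. Kickoff=6pm; OffsitePrep=3pm; Triage=3pm; Legal=2pm; One-on-one=2pm; Retro=2pm; Planning=3pm; Demo=3pm) or 4pm (e.g. One-on-one -> 2pm; OffsitePrep -> 3pm; Planning -> 3pm; Kickoff -> 6pm; Legal -> 2pm; Demo -> 3pm; Retro -> 2pm; Triage -> 4pm).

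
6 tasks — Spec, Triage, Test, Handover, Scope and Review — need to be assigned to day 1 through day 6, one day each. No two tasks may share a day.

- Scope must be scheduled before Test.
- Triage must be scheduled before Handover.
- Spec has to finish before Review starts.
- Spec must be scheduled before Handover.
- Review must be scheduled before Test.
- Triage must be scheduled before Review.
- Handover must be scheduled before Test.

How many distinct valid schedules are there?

Splitting on Spec: it can be day 1 (8), day 2 (8), day 3 (4). Listing each branch's schedules as (Triage, Test, Handover, Scope, Review) by day number:
Spec=day 1: (2,6,3,4,5) (2,6,3,5,4) (2,6,4,3,5) (2,6,4,5,3) (2,6,5,3,4) (2,6,5,4,3) (3,6,4,2,5) (3,6,5,2,4) — 8.
Spec=day 2: (1,6,3,4,5) (1,6,3,5,4) (1,6,4,3,5) (1,6,4,5,3) (1,6,5,3,4) (1,6,5,4,3) (3,6,4,1,5) (3,6,5,1,4) — 8.
Spec=day 3: (1,6,4,2,5) (1,6,5,2,4) (2,6,4,1,5) (2,6,5,1,4) — 4.
Summing: 8 + 8 + 4 = 20.

20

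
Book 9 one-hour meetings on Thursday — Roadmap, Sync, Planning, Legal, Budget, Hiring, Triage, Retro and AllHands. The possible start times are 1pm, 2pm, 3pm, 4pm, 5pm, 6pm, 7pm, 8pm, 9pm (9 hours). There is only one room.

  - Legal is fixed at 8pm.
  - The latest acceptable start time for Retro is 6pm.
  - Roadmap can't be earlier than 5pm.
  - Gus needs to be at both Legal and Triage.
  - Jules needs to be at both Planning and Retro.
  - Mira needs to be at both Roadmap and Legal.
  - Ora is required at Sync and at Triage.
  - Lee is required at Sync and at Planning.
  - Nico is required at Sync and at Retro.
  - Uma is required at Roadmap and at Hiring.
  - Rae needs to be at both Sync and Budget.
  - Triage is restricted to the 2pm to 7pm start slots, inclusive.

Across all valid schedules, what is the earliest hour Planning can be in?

Planning at 1pm is achievable: Planning -> 1pm, Budget -> 6pm, Retro -> 3pm, Hiring -> 7pm, Sync -> 4pm, Legal -> 8pm, AllHands -> 9pm, Triage -> 2pm, Roadmap -> 5pm.

1pm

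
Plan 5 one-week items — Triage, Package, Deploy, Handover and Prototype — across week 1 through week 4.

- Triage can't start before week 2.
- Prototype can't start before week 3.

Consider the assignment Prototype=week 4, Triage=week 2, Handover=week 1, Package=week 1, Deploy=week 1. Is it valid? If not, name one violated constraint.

Triage can't start before week 2 — holds.
Prototype can't start before week 3 — holds.

Valid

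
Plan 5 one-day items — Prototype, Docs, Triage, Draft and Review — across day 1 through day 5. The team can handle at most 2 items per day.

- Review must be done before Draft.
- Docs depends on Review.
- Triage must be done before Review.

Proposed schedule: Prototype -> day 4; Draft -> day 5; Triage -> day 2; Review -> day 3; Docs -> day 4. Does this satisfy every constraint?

Valid

The team can handle at most 2 items per day — holds.
Review must be done before Draft — holds.
Docs depends on Review — holds.
Triage must be done before Review — holds.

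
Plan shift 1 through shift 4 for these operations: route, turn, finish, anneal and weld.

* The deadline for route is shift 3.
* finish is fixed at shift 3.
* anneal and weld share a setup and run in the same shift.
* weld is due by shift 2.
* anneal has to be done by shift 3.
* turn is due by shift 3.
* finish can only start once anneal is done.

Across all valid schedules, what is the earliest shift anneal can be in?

shift 1

Anneal's own window allows nothing later than shift 3; downstream work caps anneal at shift 2.
anneal at shift 1 is achievable: finish=shift 3, turn=shift 1, anneal=shift 1, weld=shift 1, route=shift 1.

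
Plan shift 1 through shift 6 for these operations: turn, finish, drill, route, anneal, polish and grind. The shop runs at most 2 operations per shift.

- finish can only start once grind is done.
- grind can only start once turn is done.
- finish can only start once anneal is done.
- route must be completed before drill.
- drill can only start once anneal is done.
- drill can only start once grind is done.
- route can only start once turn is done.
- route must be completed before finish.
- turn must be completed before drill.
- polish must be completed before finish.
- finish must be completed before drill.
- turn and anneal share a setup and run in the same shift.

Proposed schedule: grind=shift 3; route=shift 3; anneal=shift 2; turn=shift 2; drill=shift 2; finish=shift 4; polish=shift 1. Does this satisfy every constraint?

Invalid. The shop runs at most 2 operations per shift.

route must be completed before drill — violated.
grind can only start once turn is done — holds.
route can only start once turn is done — holds.
drill can only start once grind is done — violated.
turn and anneal share a setup and run in the same shift — holds.
finish can only start once grind is done — holds.
route must be completed before finish — holds.
polish must be completed before finish — holds.
drill can only start once anneal is done — violated.
turn must be completed before drill — violated.
finish can only start once anneal is done — holds.
The shop runs at most 2 operations per shift — violated.
finish must be completed before drill — violated.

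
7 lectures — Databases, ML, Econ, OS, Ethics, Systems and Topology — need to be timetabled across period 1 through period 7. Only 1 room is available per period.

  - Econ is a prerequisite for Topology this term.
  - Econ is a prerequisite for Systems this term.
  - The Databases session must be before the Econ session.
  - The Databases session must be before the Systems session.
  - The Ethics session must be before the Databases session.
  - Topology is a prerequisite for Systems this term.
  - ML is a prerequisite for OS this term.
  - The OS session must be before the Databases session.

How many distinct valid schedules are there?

Enumerating: ML in period 1, Ethics in period 3, Databases in period 4, OS in period 2, Topology in period 6, Econ in period 5, Systems in period 7 | OS in period 3; Topology in period 6; Econ in period 5; Databases in period 4; Ethics in period 2; ML in period 1; Systems in period 7 | ML -> period 2, Ethics -> period 1, Econ -> period 5, Databases -> period 4, OS -> period 3, Systems -> period 7, Topology -> period 6.

3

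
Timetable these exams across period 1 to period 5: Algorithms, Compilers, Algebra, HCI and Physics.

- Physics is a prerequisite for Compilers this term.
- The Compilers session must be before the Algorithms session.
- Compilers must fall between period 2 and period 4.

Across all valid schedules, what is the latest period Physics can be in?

Downstream work caps Physics at period 3.
Physics at period 3 is achievable: Algorithms in period 5, Physics in period 3, Compilers in period 4, HCI in period 1, Algebra in period 1.

period 3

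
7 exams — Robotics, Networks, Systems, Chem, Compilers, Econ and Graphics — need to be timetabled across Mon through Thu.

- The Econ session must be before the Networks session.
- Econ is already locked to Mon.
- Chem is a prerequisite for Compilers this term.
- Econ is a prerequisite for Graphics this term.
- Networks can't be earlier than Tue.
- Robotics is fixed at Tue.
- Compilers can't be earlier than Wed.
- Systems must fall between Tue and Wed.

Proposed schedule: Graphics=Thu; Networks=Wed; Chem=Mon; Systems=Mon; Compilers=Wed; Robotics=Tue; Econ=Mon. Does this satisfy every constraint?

Invalid. Systems must fall between Tue and Wed.

Chem is a prerequisite for Compilers this term — holds.
Econ is a prerequisite for Graphics this term — holds.
The Econ session must be before the Networks session — holds.
Networks can't be earlier than Tue — holds.
Econ is already locked to Mon — holds.
Systems must fall between Tue and Wed — violated.
Compilers can't be earlier than Wed — holds.
Robotics is fixed at Tue — holds.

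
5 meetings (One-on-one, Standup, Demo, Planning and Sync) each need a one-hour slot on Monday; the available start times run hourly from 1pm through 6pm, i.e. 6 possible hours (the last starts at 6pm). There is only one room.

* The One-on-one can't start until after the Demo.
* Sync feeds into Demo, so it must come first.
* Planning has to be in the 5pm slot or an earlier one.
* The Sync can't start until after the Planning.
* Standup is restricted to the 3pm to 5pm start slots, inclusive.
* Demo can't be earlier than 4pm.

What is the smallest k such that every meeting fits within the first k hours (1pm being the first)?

The precedence chain requires at least 4 distinct hours.
With at most 1 per hour and 5 meetings, at least 5 hours are needed.
Propagating the time windows through the other constraints, One-on-one can't land before 5pm — that is hour 5 counting from 1pm — so the schedule must run through at least 5 hours.
5 works (last occupied hour: 5pm): for example Planning in 1pm, Sync in 2pm, One-on-one in 5pm, Standup in 3pm, Demo in 4pm.

5 hours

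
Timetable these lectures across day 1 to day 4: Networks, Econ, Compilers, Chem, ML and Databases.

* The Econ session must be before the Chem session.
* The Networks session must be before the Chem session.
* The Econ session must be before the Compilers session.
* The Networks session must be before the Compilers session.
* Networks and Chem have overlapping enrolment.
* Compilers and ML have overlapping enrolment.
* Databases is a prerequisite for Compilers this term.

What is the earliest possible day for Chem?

day 2

Precedence pushes Chem to at least day 2.
Chem at day 2 is achievable: Databases=day 1, ML=day 1, Compilers=day 2, Chem=day 2, Networks=day 1, Econ=day 1.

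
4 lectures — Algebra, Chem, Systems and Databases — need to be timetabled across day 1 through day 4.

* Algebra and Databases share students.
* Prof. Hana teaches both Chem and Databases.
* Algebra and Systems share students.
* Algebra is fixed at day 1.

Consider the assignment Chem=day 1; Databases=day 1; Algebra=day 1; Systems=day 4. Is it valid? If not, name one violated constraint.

Algebra is fixed at day 1 — holds.
Algebra and Systems share students — holds.
Prof. Hana teaches both Chem and Databases — violated.
Algebra and Databases share students — violated.

No. Prof. Hana teaches both Chem and Databases is not satisfied.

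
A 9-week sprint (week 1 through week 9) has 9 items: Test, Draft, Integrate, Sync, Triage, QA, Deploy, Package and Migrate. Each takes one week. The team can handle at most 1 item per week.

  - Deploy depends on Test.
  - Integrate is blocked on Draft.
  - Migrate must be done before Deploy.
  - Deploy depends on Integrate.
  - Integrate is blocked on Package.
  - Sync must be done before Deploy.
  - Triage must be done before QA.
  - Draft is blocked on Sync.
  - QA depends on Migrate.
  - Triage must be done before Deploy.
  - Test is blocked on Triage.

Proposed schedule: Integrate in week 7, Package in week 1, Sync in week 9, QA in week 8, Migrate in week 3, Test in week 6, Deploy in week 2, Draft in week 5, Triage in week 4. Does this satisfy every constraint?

Invalid. Sync must be done before Deploy.

Draft is blocked on Sync — violated.
The team can handle at most 1 item per week — holds.
Triage must be done before Deploy — violated.
QA depends on Migrate — holds.
Sync must be done before Deploy — violated.
Integrate is blocked on Draft — holds.
Test is blocked on Triage — holds.
Integrate is blocked on Package — holds.
Deploy depends on Integrate — violated.
Migrate must be done before Deploy — violated.
Deploy depends on Test — violated.
Triage must be done before QA — holds.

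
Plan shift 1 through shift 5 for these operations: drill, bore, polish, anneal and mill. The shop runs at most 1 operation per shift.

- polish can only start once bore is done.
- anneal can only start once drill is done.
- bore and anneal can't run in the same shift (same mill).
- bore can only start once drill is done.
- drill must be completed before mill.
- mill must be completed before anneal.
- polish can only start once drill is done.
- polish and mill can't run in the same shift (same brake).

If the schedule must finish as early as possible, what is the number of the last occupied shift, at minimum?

The precedence chain requires at least 3 distinct shifts.
With at most 1 per shift and 5 operations, at least 5 shifts are needed.
5 works (last occupied shift: shift 5): for example polish=shift 3, anneal=shift 5, mill=shift 4, drill=shift 1, bore=shift 2.

shift 5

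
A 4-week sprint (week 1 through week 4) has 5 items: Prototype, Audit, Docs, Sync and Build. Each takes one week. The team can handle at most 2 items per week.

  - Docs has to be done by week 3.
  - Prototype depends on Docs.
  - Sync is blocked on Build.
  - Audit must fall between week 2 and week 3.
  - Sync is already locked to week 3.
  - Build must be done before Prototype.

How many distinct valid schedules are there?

14

Splitting on Prototype: it can be week 2 (2), week 3 (3), week 4 (9). Listing each branch's schedules as (Audit, Docs, Sync, Build) by week number:
Prototype=week 2: (2,1,3,1) (3,1,3,1) — 2.
Prototype=week 3: (2,1,3,1) (2,1,3,2) (2,2,3,1) — 3.
Prototype=week 4: (2,1,3,1) (2,1,3,2) (2,2,3,1) (2,3,3,1) (2,3,3,2) (3,1,3,1) (3,1,3,2) (3,2,3,1) (3,2,3,2) — 9.
Summing: 2 + 3 + 9 = 14.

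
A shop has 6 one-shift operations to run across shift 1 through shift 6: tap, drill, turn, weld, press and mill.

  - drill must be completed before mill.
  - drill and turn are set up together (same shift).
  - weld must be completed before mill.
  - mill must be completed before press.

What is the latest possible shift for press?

shift 6

Precedence pushes press to at least shift 3.
press at shift 6 is achievable: turn in shift 1, weld in shift 1, press in shift 6, mill in shift 2, tap in shift 1, drill in shift 1.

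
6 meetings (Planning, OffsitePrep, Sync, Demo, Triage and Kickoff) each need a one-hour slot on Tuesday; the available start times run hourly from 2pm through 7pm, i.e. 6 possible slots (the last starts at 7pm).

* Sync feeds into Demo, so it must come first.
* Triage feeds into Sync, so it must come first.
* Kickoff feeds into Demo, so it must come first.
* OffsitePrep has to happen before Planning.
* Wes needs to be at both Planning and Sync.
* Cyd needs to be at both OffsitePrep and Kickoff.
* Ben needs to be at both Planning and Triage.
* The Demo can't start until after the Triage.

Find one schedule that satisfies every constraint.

OffsitePrep -> 2pm, Kickoff -> 3pm, Sync -> 3pm, Planning -> 4pm, Triage -> 2pm, Demo -> 4pm

Checking: Triage(2pm) before Demo(4pm); Kickoff(3pm) before Demo(4pm); Triage(2pm) before Sync(3pm); Sync(3pm) before Demo(4pm); OffsitePrep(2pm) before Planning(4pm); Planning(4pm) != Triage(2pm); Planning(4pm) != Sync(3pm); OffsitePrep(2pm) != Kickoff(3pm).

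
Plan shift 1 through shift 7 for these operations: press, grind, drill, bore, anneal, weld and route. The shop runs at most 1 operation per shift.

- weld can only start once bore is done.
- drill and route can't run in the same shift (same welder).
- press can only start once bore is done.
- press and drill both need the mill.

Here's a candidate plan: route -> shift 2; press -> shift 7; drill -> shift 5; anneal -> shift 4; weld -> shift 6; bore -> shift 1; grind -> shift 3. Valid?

Valid

weld can only start once bore is done — holds.
The shop runs at most 1 operation per shift — holds.
press and drill both need the mill — holds.
press can only start once bore is done — holds.
drill and route can't run in the same shift (same welder) — holds.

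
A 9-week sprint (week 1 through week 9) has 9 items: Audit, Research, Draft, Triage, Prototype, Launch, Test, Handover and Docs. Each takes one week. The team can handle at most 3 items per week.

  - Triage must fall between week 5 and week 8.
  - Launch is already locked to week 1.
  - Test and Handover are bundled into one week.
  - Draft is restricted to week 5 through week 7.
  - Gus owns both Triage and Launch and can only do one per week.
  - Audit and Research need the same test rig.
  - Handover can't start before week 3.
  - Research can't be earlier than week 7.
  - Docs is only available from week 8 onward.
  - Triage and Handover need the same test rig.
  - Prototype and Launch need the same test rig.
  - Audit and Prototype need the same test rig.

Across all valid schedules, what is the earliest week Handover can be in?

Handover is available from week 3.
Handover at week 3 is achievable: Research=week 7; Handover=week 3; Triage=week 5; Draft=week 5; Docs=week 8; Prototype=week 2; Test=week 3; Audit=week 1; Launch=week 1.

week 3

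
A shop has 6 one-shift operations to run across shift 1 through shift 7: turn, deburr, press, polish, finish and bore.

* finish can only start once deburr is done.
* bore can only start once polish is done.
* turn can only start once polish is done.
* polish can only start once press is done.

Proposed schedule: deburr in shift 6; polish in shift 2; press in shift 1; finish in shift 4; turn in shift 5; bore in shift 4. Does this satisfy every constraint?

No. finish can only start once deburr is done is not satisfied.

polish can only start once press is done — holds.
bore can only start once polish is done — holds.
turn can only start once polish is done — holds.
finish can only start once deburr is done — violated.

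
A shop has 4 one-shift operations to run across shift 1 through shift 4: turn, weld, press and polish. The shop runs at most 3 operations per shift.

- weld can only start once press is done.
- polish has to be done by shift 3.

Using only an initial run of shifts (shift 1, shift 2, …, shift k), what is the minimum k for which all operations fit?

2

The precedence chain requires at least 2 distinct shifts.
With at most 3 per shift and 4 operations, at least 2 shifts are needed.
2 works (last occupied shift: shift 2): for example weld -> shift 2, polish -> shift 1, press -> shift 1, turn -> shift 1.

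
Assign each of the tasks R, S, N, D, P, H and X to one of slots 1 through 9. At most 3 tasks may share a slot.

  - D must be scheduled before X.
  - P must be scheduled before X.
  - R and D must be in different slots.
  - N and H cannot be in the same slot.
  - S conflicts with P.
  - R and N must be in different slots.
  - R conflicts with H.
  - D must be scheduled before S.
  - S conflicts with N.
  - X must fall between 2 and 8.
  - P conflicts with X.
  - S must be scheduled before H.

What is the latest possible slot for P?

Downstream work caps P at 7.
P at 7 is achievable: S=2; N=1; X=8; R=2; P=7; D=1; H=3.

7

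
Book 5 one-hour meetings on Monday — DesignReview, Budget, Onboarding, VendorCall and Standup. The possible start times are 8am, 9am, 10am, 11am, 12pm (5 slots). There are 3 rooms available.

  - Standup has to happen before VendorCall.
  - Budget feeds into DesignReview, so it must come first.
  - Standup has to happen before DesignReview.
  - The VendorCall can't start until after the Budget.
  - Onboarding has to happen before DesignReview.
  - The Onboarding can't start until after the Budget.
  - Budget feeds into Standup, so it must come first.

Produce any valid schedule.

Budget -> 8am; VendorCall -> 10am; DesignReview -> 10am; Onboarding -> 9am; Standup -> 9am

Checking: Standup(9am) before VendorCall(10am); Budget(8am) before VendorCall(10am); Onboarding(9am) before DesignReview(10am); Standup(9am) before DesignReview(10am); Budget(8am) before Standup(9am); Budget(8am) before DesignReview(10am); Budget(8am) before Onboarding(9am); max 2 per slot (cap 3).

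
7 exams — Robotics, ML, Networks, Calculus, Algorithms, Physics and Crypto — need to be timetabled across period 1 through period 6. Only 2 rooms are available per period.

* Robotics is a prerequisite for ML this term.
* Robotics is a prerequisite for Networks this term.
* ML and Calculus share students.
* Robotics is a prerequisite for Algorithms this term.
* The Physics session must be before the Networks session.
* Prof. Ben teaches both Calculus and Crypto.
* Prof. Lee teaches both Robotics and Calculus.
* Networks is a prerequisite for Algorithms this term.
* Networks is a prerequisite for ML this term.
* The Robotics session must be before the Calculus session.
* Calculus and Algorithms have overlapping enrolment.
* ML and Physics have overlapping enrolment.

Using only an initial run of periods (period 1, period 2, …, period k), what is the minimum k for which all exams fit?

The precedence chain requires at least 3 distinct periods.
With at most 2 per period and 7 exams, at least 4 periods are needed.
4 works (last occupied period: period 4): for example ML=period 3; Algorithms=period 3; Crypto=period 4; Networks=period 2; Physics=period 1; Robotics=period 1; Calculus=period 2.

4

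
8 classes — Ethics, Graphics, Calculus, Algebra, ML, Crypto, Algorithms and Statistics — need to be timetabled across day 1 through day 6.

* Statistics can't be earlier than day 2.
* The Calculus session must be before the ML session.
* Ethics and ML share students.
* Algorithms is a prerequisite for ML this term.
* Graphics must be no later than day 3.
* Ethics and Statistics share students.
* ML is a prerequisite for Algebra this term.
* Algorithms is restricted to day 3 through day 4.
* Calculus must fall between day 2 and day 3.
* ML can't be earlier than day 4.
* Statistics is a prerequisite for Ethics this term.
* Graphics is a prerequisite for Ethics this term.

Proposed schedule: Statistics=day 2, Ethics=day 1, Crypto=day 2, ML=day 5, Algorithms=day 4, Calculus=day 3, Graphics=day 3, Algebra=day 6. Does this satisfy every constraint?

No — it violates: Graphics is a prerequisite for Ethics this term

Statistics can't be earlier than day 2 — holds.
Statistics is a prerequisite for Ethics this term — violated.
Graphics must be no later than day 3 — holds.
Algorithms is a prerequisite for ML this term — holds.
Ethics and ML share students — holds.
ML can't be earlier than day 4 — holds.
ML is a prerequisite for Algebra this term — holds.
Algorithms is restricted to day 3 through day 4 — holds.
The Calculus session must be before the ML session — holds.
Calculus must fall between day 2 and day 3 — holds.
Ethics and Statistics share students — holds.
Graphics is a prerequisite for Ethics this term — violated.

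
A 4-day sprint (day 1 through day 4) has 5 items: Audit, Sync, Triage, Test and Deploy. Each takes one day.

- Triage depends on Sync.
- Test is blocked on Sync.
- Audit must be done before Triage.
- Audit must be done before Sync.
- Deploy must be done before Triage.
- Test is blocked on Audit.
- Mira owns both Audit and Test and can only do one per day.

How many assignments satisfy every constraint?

Splitting on Audit: it can be day 1 (13), day 2 (3). Listing each branch's schedules as (Sync, Triage, Test, Deploy) by day number:
Audit=day 1: (2,3,3,1) (2,3,3,2) (2,3,4,1) (2,3,4,2) (2,4,3,1) (2,4,3,2) (2,4,3,3) (2,4,4,1) (2,4,4,2) (2,4,4,3) (3,4,4,1) (3,4,4,2) (3,4,4,3) — 13.
Audit=day 2: (3,4,4,1) (3,4,4,2) (3,4,4,3) — 3.
Summing: 13 + 3 = 16.

16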